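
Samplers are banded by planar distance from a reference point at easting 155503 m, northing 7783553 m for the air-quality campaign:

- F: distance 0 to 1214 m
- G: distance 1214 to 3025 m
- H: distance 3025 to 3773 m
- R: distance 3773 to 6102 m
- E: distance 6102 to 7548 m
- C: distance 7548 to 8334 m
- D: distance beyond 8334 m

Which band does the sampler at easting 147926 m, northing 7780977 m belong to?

C

Distance = √((147926−155503)² + (7780977−7783553)²) = √(57410929.000 + 6635776.000) = 8002.919 m.
7548 ≤ 8002.919 < 8334 → C.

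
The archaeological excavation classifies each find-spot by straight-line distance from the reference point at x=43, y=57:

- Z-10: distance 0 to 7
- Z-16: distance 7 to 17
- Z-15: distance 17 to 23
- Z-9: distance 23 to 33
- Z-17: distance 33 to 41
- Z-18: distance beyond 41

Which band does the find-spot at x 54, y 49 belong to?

Z-16

Distance = √((54−43)² + (49−57)²) = √(121.000 + 64.000) = 13.601.
7 ≤ 13.601 < 17 → Z-16.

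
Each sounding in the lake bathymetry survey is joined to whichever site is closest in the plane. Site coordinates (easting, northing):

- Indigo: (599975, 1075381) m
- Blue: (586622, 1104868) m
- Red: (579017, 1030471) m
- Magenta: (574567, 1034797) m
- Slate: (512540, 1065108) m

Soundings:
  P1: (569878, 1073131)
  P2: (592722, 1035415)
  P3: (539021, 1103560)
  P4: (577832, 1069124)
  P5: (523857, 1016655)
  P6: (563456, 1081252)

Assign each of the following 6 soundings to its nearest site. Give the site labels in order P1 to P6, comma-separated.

P1 → Indigo (d²=910891909.00)
P2 → Red (d²=212270161.00)
P3 → Slate (d²=2179799665.00)
P4 → Indigo (d²=529462498.00)
P5 → Slate (d²=2475767698.00)
P6 → Blue (d²=1094379012.00)

Indigo, Red, Slate, Indigo, Slate, Blue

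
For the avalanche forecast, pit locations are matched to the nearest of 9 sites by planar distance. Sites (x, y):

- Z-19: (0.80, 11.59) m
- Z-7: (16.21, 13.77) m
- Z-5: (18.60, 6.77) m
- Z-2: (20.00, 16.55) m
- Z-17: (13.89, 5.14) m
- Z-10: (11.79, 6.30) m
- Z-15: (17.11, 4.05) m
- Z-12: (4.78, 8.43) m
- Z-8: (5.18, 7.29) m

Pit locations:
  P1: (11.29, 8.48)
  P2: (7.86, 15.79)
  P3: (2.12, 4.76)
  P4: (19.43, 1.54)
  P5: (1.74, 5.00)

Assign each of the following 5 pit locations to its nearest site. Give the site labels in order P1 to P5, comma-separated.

Z-10, Z-12, Z-8, Z-15, Z-8

P1 → Z-10 (d²=5.00)
P2 → Z-12 (d²=63.66)
P3 → Z-8 (d²=15.76)
P4 → Z-15 (d²=11.68)
P5 → Z-8 (d²=17.08)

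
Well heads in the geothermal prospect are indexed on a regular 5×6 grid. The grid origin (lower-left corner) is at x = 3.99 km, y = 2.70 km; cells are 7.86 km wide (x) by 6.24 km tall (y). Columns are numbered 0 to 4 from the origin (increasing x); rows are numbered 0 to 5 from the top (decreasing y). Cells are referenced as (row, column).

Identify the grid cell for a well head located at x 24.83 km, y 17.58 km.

(3, 2)

Column index: ⌊(24.83 − 3.99) / 7.86⌋ = ⌊2.651⌋ = 2
Row offset from origin: ⌊(17.58 − 2.70) / 6.24⌋ = ⌊2.385⌋ = 2 → row 3 (counted from top)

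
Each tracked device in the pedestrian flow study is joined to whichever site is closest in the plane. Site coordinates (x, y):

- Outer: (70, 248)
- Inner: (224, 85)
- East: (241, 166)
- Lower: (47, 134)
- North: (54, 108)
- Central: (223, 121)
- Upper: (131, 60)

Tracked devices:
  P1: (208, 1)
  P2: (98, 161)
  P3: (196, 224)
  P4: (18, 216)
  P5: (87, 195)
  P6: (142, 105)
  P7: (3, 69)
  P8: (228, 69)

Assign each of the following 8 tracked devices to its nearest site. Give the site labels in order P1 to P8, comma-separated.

P1 → Inner (d²=7312.00)
P2 → Lower (d²=3330.00)
P3 → East (d²=5389.00)
P4 → Outer (d²=3728.00)
P5 → Outer (d²=3098.00)
P6 → Upper (d²=2146.00)
P7 → North (d²=4122.00)
P8 → Inner (d²=272.00)

Inner, Lower, East, Outer, Outer, Upper, North, Inner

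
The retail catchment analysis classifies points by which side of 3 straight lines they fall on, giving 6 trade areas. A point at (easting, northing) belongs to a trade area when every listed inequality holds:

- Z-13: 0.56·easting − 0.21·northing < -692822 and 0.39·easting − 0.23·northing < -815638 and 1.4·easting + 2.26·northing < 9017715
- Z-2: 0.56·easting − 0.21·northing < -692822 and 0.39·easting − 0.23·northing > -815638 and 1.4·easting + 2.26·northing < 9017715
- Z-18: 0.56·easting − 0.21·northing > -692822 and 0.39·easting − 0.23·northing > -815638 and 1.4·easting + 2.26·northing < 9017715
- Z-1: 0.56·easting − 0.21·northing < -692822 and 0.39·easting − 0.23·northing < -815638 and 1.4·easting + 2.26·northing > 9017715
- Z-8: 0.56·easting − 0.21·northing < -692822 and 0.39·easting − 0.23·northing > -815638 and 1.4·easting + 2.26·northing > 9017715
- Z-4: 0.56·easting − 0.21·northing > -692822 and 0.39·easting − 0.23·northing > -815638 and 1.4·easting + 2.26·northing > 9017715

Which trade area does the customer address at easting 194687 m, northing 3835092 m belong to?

Z-2

0.56·194687 − 0.21·3835092 = -696344.600, which is < -692822
0.39·194687 − 0.23·3835092 = -806143.230, which is > -815638
1.4·194687 + 2.26·3835092 = 8939869.720, which is < 9017715
This sign pattern matches Z-2.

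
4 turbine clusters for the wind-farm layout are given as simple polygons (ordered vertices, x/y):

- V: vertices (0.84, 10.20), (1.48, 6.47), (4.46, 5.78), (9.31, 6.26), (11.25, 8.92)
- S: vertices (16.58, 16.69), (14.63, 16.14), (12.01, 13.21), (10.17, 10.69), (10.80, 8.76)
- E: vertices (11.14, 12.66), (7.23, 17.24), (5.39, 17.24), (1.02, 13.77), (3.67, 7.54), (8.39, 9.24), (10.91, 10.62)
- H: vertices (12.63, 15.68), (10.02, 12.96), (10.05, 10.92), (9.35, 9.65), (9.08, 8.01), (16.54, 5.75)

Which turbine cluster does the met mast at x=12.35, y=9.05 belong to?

H

Cast a ray rightward from (12.35, 9.05). For each polygon, the edges (by vertex number in listed order) whose endpoints lie on opposite sides of y = 9.05, where each meets that height, and whether that is right or left of the point:
V: 1–2 at x≈1.037 (left), 5–1 at x≈10.193 (left) → 0 crossings.
S: 4–5 at x≈10.705 (left), 5–1 at x≈11.011 (left) → 0 crossings.
E: 4–5 at x≈3.028 (left), 5–6 at x≈7.862 (left) → 0 crossings.
H: 4–5 at x≈9.251 (left), 6–1 at x≈15.241 (right) → 1 crossing.
Only H has an odd count, so the point is inside H.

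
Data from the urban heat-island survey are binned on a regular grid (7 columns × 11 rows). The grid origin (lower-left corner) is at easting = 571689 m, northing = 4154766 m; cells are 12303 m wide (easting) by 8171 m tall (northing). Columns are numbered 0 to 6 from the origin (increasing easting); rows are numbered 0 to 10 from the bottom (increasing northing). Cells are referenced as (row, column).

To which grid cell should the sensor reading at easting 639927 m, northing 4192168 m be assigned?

(4, 5)

Column index: ⌊(639927 − 571689) / 12303⌋ = ⌊5.546⌋ = 5
Row offset from origin: ⌊(4192168 − 4154766) / 8171⌋ = ⌊4.577⌋ = 4 → row 4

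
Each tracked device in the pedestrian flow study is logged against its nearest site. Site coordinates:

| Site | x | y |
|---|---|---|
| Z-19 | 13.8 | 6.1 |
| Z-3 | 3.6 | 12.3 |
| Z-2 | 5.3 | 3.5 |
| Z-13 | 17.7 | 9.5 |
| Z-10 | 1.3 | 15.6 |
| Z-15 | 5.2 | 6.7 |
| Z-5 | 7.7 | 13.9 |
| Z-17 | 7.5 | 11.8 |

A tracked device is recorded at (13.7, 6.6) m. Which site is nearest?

Squared distances to each site:
Z-19: 0.260; Z-3: 134.500; Z-2: 80.170; Z-13: 24.410; Z-10: 234.760; Z-15: 72.260; Z-5: 89.290; Z-17: 65.480.
Minimum at Z-19.

Z-19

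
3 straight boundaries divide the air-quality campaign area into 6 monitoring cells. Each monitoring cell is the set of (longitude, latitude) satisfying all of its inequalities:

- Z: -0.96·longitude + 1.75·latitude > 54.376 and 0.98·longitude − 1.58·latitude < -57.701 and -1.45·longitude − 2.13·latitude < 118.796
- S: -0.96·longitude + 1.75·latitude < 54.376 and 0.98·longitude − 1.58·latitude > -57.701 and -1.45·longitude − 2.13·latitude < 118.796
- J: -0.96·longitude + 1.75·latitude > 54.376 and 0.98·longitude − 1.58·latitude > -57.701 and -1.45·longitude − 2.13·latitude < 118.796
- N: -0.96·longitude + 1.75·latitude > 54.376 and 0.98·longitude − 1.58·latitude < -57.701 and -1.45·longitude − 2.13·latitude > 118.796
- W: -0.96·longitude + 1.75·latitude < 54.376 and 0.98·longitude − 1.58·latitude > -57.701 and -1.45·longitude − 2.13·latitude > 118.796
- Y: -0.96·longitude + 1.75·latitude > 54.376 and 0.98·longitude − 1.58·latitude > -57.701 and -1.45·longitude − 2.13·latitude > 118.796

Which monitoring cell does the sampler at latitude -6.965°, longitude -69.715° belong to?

-0.96·-69.715 + 1.75·-6.965 = 54.738, which is > 54.376
0.98·-69.715 − 1.58·-6.965 = -57.316, which is > -57.701
-1.45·-69.715 − 2.13·-6.965 = 115.922, which is < 118.796
This sign pattern matches J.

J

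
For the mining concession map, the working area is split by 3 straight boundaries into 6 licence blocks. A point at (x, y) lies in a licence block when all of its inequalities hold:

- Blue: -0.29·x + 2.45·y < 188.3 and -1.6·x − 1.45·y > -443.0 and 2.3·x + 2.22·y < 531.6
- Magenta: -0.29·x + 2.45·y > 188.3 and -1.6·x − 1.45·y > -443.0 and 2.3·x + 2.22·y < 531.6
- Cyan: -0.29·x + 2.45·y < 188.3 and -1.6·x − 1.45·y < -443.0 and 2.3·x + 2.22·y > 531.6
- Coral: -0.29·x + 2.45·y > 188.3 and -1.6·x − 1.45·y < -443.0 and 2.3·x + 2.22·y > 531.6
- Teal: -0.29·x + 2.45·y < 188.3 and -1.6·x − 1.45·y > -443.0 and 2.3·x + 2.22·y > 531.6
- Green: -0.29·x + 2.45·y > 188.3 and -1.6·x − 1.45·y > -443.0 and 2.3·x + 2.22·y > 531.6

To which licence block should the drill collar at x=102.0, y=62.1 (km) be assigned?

Blue

-0.29·102.0 + 2.45·62.1 = 122.565, which is < 188.3
-1.6·102.0 − 1.45·62.1 = -253.245, which is > -443.0
2.3·102.0 + 2.22·62.1 = 372.462, which is < 531.6
This sign pattern matches Blue.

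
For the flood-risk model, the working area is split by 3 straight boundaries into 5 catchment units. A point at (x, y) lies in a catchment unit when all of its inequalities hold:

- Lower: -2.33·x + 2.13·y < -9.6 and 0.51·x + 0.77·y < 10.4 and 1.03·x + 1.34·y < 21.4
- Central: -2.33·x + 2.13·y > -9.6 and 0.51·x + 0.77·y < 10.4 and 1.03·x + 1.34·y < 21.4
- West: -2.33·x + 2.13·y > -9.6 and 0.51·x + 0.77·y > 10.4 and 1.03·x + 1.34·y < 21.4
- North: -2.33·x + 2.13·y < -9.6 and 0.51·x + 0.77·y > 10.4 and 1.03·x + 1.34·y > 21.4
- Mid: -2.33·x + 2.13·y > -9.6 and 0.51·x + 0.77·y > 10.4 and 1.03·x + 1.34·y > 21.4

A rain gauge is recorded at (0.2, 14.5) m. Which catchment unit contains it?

-2.33·0.2 + 2.13·14.5 = 30.419, which is > -9.6
0.51·0.2 + 0.77·14.5 = 11.267, which is > 10.4
1.03·0.2 + 1.34·14.5 = 19.636, which is < 21.4
This sign pattern matches West.

West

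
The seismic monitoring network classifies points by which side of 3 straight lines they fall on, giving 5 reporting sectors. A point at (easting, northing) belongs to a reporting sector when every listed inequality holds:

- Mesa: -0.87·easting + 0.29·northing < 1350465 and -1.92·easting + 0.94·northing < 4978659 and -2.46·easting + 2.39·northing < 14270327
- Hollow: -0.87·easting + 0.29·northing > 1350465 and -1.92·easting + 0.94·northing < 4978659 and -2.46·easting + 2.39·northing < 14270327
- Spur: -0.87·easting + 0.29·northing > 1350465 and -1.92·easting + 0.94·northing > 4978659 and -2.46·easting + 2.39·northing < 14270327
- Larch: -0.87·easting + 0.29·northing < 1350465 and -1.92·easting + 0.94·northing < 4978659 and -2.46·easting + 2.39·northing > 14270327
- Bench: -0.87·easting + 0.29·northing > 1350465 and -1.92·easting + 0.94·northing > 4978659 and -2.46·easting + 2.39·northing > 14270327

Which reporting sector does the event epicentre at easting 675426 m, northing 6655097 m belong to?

Mesa

-0.87·675426 + 0.29·6655097 = 1342357.510, which is < 1350465
-1.92·675426 + 0.94·6655097 = 4958973.260, which is < 4978659
-2.46·675426 + 2.39·6655097 = 14244133.870, which is < 14270327
This sign pattern matches Mesa.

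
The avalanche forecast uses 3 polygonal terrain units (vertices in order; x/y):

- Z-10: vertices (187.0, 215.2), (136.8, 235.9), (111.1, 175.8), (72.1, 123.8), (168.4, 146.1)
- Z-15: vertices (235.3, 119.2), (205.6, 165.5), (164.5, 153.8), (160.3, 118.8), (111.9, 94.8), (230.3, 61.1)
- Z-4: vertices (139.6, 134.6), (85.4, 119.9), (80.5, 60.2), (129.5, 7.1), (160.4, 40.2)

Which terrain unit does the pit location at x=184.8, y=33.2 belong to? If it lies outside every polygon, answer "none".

none

Cast a ray rightward from (184.8, 33.2). For each polygon, the edges (by vertex number in listed order) whose endpoints lie on opposite sides of y = 33.2, where each meets that height, and whether that is right or left of the point:
Z-10: no edge straddles that height → 0 crossings.
Z-15: no edge straddles that height → 0 crossings.
Z-4: 3–4 at x≈105.42 (left), 4–5 at x≈153.87 (left) → 0 crossings.
All counts are even, so the point lies outside every listed polygon.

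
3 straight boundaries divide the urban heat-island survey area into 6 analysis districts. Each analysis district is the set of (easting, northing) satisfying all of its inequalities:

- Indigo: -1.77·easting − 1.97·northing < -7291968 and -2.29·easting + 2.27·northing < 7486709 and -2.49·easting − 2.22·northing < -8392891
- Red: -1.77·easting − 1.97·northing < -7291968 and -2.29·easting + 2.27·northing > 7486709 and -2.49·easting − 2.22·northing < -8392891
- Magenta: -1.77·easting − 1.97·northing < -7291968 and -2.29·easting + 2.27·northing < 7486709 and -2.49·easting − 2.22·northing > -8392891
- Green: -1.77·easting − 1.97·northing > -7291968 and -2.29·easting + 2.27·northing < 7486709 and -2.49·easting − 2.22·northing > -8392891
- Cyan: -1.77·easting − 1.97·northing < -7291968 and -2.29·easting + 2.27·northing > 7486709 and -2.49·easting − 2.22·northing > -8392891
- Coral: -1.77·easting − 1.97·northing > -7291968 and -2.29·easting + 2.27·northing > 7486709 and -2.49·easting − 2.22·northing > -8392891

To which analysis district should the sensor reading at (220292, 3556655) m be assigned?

Red

-1.77·220292 − 1.97·3556655 = -7396527.190, which is < -7291968
-2.29·220292 + 2.27·3556655 = 7569138.170, which is > 7486709
-2.49·220292 − 2.22·3556655 = -8444301.180, which is < -8392891
This sign pattern matches Red.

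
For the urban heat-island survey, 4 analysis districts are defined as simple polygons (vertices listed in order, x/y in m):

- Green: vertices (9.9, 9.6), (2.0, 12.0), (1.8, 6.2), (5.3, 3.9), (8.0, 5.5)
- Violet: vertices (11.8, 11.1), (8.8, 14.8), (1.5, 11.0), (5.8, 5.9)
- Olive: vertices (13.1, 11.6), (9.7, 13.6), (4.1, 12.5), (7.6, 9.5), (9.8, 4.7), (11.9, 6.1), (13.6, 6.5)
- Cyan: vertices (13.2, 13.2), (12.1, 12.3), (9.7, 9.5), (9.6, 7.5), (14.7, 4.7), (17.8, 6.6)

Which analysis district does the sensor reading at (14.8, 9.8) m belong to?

Cyan

Cast a ray rightward from (14.8, 9.8). For each polygon, the edges (by vertex number in listed order) whose endpoints lie on opposite sides of y = 9.8, where each meets that height, and whether that is right or left of the point:
Green: 1–2 at x≈9.24 (left), 2–3 at x≈1.92 (left) → 0 crossings.
Violet: 3–4 at x≈2.51 (left), 4–1 at x≈10.30 (left) → 0 crossings.
Olive: 3–4 at x≈7.25 (left), 7–1 at x≈13.28 (left) → 0 crossings.
Cyan: 2–3 at x≈9.96 (left), 6–1 at x≈15.57 (right) → 1 crossing.
Only Cyan has an odd count, so the point is inside Cyan.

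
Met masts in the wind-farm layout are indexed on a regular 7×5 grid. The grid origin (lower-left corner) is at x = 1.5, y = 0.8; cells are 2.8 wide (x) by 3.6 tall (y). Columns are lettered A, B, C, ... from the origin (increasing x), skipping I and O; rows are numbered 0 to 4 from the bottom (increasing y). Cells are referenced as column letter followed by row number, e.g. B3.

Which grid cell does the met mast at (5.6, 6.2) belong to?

Column index: ⌊(5.6 − 1.5) / 2.8⌋ = ⌊1.464⌋ = 1 → column B
Row offset from origin: ⌊(6.2 − 0.8) / 3.6⌋ = ⌊1.500⌋ = 1 → row 1

B1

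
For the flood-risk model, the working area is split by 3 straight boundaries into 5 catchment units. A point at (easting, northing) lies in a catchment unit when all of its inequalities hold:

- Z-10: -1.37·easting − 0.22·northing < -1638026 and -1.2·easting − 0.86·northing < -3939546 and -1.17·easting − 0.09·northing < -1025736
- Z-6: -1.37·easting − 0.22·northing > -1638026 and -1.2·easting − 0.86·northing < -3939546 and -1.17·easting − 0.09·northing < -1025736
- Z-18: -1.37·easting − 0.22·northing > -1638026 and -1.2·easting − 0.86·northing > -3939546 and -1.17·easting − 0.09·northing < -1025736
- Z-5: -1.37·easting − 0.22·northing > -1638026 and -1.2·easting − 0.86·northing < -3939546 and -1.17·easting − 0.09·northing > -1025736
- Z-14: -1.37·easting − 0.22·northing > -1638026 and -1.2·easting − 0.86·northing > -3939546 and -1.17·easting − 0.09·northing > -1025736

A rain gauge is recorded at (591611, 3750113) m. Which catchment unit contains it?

Z-18

-1.37·591611 − 0.22·3750113 = -1635531.930, which is > -1638026
-1.2·591611 − 0.86·3750113 = -3935030.380, which is > -3939546
-1.17·591611 − 0.09·3750113 = -1029695.040, which is < -1025736
This sign pattern matches Z-18.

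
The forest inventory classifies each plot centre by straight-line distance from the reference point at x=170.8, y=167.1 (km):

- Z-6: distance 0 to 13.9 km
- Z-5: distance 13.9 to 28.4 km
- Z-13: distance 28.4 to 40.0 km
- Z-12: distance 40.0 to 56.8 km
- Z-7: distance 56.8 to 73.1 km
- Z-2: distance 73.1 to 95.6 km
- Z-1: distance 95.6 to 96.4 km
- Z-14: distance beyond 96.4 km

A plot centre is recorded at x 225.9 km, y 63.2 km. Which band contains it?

Z-14

Distance = √((225.9−170.8)² + (63.2−167.1)²) = √(3036.010 + 10795.210) = 117.606 km.
96.4 ≤ 117.606 < ∞ → Z-14.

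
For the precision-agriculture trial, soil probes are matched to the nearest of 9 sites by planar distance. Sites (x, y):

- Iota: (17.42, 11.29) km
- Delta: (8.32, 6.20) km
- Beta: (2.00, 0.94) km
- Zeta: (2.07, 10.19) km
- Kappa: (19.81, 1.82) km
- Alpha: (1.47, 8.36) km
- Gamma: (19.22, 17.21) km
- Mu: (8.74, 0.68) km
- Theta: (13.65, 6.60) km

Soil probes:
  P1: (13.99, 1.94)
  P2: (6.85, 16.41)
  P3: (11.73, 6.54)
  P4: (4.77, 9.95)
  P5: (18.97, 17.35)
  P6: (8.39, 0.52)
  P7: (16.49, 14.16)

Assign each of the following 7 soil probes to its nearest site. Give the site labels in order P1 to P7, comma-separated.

Theta, Zeta, Theta, Zeta, Gamma, Mu, Iota

P1 → Theta (d²=21.83)
P2 → Zeta (d²=61.54)
P3 → Theta (d²=3.69)
P4 → Zeta (d²=7.35)
P5 → Gamma (d²=0.08)
P6 → Mu (d²=0.15)
P7 → Iota (d²=9.10)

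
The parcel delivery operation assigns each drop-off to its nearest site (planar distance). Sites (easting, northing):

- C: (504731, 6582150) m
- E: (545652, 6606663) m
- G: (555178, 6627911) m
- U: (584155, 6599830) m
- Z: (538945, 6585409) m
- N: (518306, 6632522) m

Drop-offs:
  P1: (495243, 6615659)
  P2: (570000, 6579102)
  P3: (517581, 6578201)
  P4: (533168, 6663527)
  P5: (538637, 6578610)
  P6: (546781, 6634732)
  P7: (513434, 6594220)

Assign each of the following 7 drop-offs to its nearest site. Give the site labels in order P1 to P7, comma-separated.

P1 → N (d²=816262738.00)
P2 → U (d²=630014009.00)
P3 → C (d²=180717101.00)
P4 → N (d²=1182189069.00)
P5 → Z (d²=46321265.00)
P6 → G (d²=117035650.00)
P7 → C (d²=221427109.00)

N, U, C, N, Z, G, C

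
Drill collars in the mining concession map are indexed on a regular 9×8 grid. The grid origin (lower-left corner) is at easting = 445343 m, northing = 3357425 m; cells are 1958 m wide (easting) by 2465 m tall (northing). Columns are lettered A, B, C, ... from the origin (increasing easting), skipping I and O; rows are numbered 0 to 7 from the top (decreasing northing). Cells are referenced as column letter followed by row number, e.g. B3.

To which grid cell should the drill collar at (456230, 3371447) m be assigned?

F2

Column index: ⌊(456230 − 445343) / 1958⌋ = ⌊5.560⌋ = 5 → column F
Row offset from origin: ⌊(3371447 − 3357425) / 2465⌋ = ⌊5.688⌋ = 5 → row 2 (counted from top)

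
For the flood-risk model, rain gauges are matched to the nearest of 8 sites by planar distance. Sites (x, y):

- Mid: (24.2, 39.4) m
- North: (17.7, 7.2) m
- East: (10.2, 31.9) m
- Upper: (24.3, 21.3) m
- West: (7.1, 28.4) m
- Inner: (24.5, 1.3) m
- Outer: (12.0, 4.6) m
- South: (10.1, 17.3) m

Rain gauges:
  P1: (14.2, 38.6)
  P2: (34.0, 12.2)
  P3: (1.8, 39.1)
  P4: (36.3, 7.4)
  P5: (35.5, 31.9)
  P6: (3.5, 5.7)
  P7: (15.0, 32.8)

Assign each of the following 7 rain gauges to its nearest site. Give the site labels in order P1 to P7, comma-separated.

P1 → East (d²=60.89)
P2 → Upper (d²=176.90)
P3 → East (d²=122.40)
P4 → Inner (d²=176.45)
P5 → Mid (d²=183.94)
P6 → Outer (d²=73.46)
P7 → East (d²=23.85)

East, Upper, East, Inner, Mid, Outer, East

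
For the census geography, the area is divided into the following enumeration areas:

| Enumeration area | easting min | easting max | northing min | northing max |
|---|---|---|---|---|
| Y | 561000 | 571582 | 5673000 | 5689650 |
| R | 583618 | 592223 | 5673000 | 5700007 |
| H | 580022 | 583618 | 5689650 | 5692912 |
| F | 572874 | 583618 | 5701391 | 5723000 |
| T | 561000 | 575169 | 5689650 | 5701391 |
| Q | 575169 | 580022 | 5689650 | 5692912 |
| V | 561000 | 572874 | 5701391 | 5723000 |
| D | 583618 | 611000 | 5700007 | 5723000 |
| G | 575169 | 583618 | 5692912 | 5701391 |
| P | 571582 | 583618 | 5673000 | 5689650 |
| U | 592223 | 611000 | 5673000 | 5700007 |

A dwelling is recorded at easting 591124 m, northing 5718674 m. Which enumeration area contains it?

The point has easting = 591124 and northing = 5718674.
Only D satisfies 583618 ≤ easting ≤ 611000 and 5700007 ≤ northing ≤ 5723000.

D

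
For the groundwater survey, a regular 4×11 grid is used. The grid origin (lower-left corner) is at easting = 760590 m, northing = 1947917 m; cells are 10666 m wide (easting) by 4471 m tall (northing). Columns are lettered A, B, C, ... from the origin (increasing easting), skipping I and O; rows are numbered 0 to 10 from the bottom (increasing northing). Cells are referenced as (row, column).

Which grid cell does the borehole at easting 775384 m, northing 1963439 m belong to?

Column index: ⌊(775384 − 760590) / 10666⌋ = ⌊1.387⌋ = 1 → column B
Row offset from origin: ⌊(1963439 − 1947917) / 4471⌋ = ⌊3.472⌋ = 3 → row 3

(3, B)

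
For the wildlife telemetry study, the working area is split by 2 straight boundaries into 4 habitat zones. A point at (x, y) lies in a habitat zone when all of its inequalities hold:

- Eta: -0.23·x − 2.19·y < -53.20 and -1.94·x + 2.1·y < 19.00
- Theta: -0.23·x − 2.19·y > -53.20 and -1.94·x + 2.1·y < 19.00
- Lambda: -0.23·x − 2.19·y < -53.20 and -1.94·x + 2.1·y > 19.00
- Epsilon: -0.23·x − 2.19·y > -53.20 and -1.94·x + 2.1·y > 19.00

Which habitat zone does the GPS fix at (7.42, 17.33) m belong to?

-0.23·7.42 − 2.19·17.33 = -39.659, which is > -53.20
-1.94·7.42 + 2.1·17.33 = 21.998, which is > 19.00
This sign pattern matches Epsilon.

Epsilon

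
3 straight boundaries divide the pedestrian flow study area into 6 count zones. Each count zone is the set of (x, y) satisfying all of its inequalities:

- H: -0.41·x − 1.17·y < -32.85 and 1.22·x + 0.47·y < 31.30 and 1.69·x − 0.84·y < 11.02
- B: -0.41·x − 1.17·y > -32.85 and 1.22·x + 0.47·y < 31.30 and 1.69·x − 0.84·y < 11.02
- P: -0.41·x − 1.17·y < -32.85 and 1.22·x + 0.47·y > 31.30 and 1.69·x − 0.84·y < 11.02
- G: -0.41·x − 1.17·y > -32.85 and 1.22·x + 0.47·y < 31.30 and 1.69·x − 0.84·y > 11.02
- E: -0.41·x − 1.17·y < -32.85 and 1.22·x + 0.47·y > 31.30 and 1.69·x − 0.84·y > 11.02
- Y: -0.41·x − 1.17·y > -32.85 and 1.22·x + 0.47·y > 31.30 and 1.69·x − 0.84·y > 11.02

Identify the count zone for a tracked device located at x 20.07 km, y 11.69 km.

-0.41·20.07 − 1.17·11.69 = -21.906, which is > -32.85
1.22·20.07 + 0.47·11.69 = 29.980, which is < 31.30
1.69·20.07 − 0.84·11.69 = 24.099, which is > 11.02
This sign pattern matches G.

G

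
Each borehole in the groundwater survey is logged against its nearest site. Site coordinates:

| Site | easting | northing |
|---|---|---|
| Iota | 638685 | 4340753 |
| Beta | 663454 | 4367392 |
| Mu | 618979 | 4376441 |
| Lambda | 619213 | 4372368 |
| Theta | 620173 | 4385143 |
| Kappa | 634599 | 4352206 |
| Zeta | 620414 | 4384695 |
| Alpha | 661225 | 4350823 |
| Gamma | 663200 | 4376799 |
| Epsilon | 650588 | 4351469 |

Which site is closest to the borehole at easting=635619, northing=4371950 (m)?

Lambda

Squared distances to each site:
Iota: 982653165.000; Beta: 795562589.000; Mu: 297058681.000; Lambda: 269331560.000; Theta: 412634165.000; Kappa: 390865936.000; Zeta: 393627050.000; Alpha: 1102017365.000; Gamma: 784224362.000; Epsilon: 643542322.000.
Minimum at Lambda.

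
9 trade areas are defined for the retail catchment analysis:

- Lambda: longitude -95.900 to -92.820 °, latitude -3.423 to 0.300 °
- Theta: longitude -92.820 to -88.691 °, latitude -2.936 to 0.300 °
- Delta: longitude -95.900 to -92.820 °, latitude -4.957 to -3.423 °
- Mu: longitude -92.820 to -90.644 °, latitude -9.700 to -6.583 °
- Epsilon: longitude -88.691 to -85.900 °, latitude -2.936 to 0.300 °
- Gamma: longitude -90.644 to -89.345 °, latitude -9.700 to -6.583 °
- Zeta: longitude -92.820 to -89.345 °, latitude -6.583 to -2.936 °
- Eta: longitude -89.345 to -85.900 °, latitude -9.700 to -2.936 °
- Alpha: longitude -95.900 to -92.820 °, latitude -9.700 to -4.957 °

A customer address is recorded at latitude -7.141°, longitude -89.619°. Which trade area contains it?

The point has longitude = -89.619 and latitude = -7.141.
Only Gamma satisfies -90.644 ≤ longitude ≤ -89.345 and -9.700 ≤ latitude ≤ -6.583.

Gamma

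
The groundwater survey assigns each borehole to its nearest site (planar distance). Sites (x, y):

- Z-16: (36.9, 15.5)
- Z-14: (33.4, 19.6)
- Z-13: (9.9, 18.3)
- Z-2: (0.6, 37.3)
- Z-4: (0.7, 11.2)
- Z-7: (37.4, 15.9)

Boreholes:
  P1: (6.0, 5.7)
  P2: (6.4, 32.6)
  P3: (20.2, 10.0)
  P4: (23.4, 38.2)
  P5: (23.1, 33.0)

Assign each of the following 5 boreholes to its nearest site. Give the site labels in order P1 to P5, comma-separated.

Z-4, Z-2, Z-13, Z-14, Z-14

P1 → Z-4 (d²=58.34)
P2 → Z-2 (d²=55.73)
P3 → Z-13 (d²=174.98)
P4 → Z-14 (d²=445.96)
P5 → Z-14 (d²=285.65)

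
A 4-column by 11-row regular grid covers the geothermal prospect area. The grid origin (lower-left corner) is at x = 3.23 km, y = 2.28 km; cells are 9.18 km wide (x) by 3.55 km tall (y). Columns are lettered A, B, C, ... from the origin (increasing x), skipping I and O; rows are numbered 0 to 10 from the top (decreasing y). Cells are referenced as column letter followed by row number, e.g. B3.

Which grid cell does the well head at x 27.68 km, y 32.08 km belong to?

C2

Column index: ⌊(27.68 − 3.23) / 9.18⌋ = ⌊2.663⌋ = 2 → column C
Row offset from origin: ⌊(32.08 − 2.28) / 3.55⌋ = ⌊8.394⌋ = 8 → row 2 (counted from top)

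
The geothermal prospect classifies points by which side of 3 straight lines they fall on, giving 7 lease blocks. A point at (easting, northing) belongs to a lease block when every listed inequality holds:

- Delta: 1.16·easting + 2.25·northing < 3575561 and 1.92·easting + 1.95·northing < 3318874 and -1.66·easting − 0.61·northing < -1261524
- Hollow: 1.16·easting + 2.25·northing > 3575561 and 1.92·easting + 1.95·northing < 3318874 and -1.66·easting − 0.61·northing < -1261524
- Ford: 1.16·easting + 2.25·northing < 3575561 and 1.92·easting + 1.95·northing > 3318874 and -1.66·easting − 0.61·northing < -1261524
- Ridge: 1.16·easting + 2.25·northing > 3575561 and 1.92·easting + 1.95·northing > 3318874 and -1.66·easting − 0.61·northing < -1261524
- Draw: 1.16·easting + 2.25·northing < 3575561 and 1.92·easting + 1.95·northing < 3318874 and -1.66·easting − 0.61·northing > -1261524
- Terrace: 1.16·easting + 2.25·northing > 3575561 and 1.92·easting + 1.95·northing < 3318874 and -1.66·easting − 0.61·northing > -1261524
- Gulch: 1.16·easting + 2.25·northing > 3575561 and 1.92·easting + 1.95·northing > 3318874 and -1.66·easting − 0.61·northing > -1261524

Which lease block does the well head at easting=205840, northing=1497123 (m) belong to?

Terrace

1.16·205840 + 2.25·1497123 = 3607301.150, which is > 3575561
1.92·205840 + 1.95·1497123 = 3314602.650, which is < 3318874
-1.66·205840 − 0.61·1497123 = -1254939.430, which is > -1261524
This sign pattern matches Terrace.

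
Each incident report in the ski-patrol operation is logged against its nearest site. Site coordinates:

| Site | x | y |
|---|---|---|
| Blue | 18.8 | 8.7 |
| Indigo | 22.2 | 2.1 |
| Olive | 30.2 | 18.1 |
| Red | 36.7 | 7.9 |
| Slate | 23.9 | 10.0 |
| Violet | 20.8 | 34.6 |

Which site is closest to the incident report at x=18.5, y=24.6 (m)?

Squared distances to each site:
Blue: 252.900; Indigo: 519.940; Olive: 179.140; Red: 610.130; Slate: 242.320; Violet: 105.290.
Minimum at Violet.

Violet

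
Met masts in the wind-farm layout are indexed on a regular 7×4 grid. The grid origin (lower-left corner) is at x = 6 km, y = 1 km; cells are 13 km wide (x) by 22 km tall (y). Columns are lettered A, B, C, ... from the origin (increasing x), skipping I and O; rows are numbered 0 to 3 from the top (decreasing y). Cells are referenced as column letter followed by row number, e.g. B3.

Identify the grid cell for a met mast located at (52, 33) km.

D2

Column index: ⌊(52 − 6) / 13⌋ = ⌊3.538⌋ = 3 → column D
Row offset from origin: ⌊(33 − 1) / 22⌋ = ⌊1.455⌋ = 1 → row 2 (counted from top)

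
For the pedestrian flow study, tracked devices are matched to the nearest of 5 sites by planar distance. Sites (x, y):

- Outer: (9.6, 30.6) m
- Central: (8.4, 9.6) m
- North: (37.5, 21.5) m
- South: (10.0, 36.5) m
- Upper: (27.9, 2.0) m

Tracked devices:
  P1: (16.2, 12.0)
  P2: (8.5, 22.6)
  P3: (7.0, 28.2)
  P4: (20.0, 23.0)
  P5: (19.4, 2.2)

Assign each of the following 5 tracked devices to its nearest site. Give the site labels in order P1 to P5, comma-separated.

P1 → Central (d²=66.60)
P2 → Outer (d²=65.21)
P3 → Outer (d²=12.52)
P4 → Outer (d²=165.92)
P5 → Upper (d²=72.29)

Central, Outer, Outer, Outer, Upper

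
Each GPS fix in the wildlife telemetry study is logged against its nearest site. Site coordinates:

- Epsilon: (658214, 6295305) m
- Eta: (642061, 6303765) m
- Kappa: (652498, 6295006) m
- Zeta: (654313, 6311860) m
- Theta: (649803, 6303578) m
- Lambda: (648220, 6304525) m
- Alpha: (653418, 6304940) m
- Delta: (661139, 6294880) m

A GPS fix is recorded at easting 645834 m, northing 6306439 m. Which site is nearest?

Lambda

Squared distances to each site:
Epsilon: 277230356.000; Eta: 21385805.000; Kappa: 175122385.000; Zeta: 101280682.000; Theta: 23938282.000; Lambda: 9356392.000; Alpha: 59764057.000; Delta: 367853506.000.
Minimum at Lambda.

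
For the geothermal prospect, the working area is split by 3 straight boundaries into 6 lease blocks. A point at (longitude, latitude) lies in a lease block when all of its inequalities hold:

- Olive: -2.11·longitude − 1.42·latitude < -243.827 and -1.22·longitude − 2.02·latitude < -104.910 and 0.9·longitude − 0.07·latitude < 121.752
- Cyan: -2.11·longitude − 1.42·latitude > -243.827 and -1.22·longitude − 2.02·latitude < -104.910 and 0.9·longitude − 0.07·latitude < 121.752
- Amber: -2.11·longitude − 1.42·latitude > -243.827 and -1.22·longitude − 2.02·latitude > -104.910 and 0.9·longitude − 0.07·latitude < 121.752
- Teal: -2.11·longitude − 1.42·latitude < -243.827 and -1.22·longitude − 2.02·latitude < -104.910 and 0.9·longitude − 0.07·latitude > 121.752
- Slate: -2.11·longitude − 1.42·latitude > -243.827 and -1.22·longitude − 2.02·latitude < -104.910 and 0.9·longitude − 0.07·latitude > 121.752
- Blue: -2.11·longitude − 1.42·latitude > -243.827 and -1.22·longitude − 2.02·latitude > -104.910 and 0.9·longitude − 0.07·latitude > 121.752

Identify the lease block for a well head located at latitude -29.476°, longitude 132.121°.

-2.11·132.121 − 1.42·-29.476 = -236.919, which is > -243.827
-1.22·132.121 − 2.02·-29.476 = -101.646, which is > -104.910
0.9·132.121 − 0.07·-29.476 = 120.972, which is < 121.752
This sign pattern matches Amber.

Amber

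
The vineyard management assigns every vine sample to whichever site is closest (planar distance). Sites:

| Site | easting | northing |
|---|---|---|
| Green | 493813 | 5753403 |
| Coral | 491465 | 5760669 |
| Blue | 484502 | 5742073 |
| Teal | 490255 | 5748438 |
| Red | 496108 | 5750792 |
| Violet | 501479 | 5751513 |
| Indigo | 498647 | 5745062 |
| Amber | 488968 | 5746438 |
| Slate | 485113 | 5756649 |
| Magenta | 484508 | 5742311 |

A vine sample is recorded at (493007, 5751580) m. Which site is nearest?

Squared distances to each site:
Green: 3972965.000; Coral: 84987685.000; Blue: 162718074.000; Teal: 17445668.000; Red: 10237145.000; Violet: 71779273.000; Indigo: 74293924.000; Amber: 42753685.000; Slate: 88009997.000; Magenta: 158147362.000.
Minimum at Green.

Green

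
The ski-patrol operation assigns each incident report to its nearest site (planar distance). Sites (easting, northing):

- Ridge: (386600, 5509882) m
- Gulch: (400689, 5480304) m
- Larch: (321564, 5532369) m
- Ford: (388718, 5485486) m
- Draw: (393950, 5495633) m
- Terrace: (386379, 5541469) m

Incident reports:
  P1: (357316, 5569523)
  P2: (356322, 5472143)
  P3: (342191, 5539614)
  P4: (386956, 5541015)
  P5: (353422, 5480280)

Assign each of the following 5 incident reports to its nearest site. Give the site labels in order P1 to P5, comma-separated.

P1 → Terrace (d²=1631684885.00)
P2 → Ford (d²=1227536465.00)
P3 → Larch (d²=477963154.00)
P4 → Terrace (d²=539045.00)
P5 → Ford (d²=1272910052.00)

Terrace, Ford, Larch, Terrace, Ford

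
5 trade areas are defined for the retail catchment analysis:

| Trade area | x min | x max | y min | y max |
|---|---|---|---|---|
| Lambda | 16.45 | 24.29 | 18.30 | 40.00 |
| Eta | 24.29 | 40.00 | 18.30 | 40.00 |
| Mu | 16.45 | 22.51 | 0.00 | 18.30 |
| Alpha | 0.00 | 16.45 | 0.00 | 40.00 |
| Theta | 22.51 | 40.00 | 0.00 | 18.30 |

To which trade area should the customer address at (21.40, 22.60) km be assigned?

The point has x = 21.40 and y = 22.60.
Only Lambda satisfies 16.45 ≤ x ≤ 24.29 and 18.30 ≤ y ≤ 40.00.

Lambda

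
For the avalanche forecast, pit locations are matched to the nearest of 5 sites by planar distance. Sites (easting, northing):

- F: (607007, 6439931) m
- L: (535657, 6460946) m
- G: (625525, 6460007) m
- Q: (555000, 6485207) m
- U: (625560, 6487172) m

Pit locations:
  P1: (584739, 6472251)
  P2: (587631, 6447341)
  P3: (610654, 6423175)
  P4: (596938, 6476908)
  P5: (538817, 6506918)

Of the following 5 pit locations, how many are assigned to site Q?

P1 → Q
P2 → F
P3 → F
P4 → U
P5 → Q
2 of the 5 go to Q.

2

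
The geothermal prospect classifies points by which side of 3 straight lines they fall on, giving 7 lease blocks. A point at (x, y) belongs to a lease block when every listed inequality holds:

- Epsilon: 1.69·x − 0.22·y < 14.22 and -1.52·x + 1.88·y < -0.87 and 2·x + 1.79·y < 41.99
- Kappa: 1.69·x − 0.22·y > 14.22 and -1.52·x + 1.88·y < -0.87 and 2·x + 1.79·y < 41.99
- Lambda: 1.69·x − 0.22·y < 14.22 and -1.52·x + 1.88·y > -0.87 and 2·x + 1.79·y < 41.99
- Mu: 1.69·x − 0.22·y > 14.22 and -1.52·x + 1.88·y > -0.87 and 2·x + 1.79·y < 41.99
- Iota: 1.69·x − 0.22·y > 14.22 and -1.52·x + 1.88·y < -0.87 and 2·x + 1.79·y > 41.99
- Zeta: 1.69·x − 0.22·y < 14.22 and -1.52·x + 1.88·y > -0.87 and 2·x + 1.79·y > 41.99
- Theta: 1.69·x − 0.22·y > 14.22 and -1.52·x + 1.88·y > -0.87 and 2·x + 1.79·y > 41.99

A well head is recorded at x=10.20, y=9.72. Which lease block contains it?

1.69·10.20 − 0.22·9.72 = 15.100, which is > 14.22
-1.52·10.20 + 1.88·9.72 = 2.770, which is > -0.87
2·10.20 + 1.79·9.72 = 37.799, which is < 41.99
This sign pattern matches Mu.

Mu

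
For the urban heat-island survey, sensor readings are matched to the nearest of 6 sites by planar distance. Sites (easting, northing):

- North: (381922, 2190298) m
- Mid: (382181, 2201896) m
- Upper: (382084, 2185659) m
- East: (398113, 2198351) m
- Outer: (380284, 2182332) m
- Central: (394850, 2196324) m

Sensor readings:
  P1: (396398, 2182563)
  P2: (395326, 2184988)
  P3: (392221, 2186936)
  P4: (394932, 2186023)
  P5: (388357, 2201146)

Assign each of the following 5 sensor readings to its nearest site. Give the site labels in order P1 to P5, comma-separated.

P1 → Central (d²=191761425.00)
P2 → Central (d²=128731472.00)
P3 → Central (d²=95046185.00)
P4 → Central (d²=106117325.00)
P5 → Mid (d²=38705476.00)

Central, Central, Central, Central, Mid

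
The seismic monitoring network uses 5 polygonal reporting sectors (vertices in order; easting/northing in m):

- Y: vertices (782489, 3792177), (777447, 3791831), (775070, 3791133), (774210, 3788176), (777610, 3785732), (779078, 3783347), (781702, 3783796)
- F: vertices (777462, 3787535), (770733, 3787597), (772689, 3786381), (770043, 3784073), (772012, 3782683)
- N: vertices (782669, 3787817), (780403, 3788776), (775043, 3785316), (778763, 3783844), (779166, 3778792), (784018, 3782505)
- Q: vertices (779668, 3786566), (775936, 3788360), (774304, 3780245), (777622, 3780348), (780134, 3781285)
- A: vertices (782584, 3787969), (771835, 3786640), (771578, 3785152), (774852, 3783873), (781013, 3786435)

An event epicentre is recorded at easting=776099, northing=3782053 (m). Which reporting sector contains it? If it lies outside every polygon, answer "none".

Cast a ray rightward from (776099, 3782053). For each polygon, the edges (by vertex number in listed order) whose endpoints lie on opposite sides of northing = 3782053, where each meets that height, and whether that is right or left of the point:
Y: no edge straddles that height → 0 crossings.
F: no edge straddles that height → 0 crossings.
N: 4–5 at easting≈778905.9 (right), 5–6 at easting≈783427.3 (right) → 2 crossings.
Q: 2–3 at easting≈774667.6 (left), 5–1 at easting≈780066.2 (right) → 1 crossing.
A: no edge straddles that height → 0 crossings.
Only Q has an odd count, so the point is inside Q.

Q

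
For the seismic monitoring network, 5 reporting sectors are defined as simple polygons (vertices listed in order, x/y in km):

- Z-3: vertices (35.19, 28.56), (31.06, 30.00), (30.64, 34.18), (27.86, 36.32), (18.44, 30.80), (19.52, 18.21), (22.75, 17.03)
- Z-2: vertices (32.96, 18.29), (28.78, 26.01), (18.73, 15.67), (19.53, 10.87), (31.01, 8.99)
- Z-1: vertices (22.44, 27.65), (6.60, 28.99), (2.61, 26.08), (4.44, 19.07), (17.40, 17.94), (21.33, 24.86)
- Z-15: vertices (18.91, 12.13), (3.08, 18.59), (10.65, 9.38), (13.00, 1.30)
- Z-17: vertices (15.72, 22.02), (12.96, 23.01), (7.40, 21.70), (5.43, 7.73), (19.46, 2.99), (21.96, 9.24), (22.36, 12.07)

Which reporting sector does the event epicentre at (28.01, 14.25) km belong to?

Z-2

Cast a ray rightward from (28.01, 14.25). For each polygon, the edges (by vertex number in listed order) whose endpoints lie on opposite sides of y = 14.25, where each meets that height, and whether that is right or left of the point:
Z-3: no edge straddles that height → 0 crossings.
Z-2: 3–4 at x≈18.967 (left), 5–1 at x≈32.113 (right) → 1 crossing.
Z-1: no edge straddles that height → 0 crossings.
Z-15: 1–2 at x≈13.715 (left), 2–3 at x≈6.647 (left) → 0 crossings.
Z-17: 3–4 at x≈6.349 (left), 7–1 at x≈20.905 (left) → 0 crossings.
Only Z-2 has an odd count, so the point is inside Z-2.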